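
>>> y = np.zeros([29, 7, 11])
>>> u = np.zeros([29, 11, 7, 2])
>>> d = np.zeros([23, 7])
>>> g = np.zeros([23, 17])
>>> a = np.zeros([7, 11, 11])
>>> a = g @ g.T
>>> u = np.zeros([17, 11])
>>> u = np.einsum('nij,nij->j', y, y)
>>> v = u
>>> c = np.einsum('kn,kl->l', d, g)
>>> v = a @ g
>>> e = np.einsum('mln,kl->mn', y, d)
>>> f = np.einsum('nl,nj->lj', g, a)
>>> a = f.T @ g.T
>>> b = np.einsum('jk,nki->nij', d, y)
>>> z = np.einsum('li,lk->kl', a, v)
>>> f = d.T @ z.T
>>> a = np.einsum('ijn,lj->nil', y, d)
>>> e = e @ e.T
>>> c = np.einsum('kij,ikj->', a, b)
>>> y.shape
(29, 7, 11)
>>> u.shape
(11,)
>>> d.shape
(23, 7)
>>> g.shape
(23, 17)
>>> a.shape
(11, 29, 23)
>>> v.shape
(23, 17)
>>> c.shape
()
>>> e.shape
(29, 29)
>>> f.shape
(7, 17)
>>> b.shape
(29, 11, 23)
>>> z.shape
(17, 23)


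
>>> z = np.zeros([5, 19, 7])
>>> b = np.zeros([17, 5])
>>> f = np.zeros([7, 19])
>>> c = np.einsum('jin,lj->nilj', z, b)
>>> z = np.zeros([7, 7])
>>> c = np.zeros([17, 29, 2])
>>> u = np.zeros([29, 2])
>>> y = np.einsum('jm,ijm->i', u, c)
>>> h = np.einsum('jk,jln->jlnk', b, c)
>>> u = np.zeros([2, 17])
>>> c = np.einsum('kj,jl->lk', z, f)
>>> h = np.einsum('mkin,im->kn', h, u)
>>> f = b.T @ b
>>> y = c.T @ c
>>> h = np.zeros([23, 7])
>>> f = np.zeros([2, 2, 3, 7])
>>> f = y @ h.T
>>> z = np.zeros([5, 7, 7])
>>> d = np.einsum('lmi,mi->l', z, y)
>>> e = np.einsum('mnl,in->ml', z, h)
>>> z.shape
(5, 7, 7)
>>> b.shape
(17, 5)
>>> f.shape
(7, 23)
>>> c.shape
(19, 7)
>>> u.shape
(2, 17)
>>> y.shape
(7, 7)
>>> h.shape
(23, 7)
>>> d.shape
(5,)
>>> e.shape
(5, 7)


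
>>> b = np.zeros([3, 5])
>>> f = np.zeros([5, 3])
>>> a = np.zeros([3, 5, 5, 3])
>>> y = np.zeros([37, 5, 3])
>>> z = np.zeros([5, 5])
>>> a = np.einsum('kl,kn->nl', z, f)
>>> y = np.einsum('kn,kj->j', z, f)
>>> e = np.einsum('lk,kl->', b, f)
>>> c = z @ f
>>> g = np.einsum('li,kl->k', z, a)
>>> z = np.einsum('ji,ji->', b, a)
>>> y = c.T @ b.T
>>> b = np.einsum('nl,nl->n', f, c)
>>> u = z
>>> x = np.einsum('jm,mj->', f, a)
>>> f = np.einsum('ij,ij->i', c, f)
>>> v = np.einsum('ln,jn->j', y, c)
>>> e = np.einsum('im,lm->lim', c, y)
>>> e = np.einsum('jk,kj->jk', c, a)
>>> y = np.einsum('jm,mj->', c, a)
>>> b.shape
(5,)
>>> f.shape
(5,)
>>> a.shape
(3, 5)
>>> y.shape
()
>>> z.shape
()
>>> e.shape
(5, 3)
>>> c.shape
(5, 3)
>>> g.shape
(3,)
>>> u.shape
()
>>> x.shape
()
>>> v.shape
(5,)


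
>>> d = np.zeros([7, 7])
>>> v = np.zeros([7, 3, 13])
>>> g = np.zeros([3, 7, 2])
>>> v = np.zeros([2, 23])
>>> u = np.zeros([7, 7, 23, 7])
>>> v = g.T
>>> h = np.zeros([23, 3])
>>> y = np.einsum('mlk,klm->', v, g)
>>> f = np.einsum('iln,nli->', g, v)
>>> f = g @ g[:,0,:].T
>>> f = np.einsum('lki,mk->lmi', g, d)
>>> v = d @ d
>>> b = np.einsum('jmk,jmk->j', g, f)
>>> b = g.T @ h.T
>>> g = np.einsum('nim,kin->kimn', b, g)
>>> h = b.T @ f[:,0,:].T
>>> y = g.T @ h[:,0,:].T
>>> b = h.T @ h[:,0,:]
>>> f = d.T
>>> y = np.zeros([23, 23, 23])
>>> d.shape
(7, 7)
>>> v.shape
(7, 7)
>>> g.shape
(3, 7, 23, 2)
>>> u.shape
(7, 7, 23, 7)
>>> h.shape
(23, 7, 3)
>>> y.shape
(23, 23, 23)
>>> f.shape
(7, 7)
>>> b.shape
(3, 7, 3)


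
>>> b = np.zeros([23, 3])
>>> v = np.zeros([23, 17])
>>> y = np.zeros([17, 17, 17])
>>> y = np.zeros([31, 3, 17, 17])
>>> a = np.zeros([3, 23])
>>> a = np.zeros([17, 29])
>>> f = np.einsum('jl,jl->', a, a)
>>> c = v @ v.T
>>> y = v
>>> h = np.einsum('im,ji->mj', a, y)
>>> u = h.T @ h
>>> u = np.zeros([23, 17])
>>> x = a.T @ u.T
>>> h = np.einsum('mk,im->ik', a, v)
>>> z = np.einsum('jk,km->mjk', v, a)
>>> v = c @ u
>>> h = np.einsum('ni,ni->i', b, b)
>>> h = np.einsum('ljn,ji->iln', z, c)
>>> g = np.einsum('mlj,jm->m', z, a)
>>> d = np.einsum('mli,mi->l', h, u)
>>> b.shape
(23, 3)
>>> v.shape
(23, 17)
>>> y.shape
(23, 17)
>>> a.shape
(17, 29)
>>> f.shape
()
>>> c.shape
(23, 23)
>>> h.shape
(23, 29, 17)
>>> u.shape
(23, 17)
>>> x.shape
(29, 23)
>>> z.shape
(29, 23, 17)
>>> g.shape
(29,)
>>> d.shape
(29,)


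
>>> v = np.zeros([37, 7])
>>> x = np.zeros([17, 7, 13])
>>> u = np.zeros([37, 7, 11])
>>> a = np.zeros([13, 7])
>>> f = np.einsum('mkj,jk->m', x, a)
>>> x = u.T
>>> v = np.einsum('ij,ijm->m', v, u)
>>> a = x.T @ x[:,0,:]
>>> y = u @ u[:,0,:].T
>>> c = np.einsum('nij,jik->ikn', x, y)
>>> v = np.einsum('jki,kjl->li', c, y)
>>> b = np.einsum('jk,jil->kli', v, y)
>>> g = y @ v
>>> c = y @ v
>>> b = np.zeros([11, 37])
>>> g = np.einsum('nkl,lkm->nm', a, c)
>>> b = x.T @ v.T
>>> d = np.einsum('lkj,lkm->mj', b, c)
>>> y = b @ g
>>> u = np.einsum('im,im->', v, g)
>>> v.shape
(37, 11)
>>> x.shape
(11, 7, 37)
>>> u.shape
()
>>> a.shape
(37, 7, 37)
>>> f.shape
(17,)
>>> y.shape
(37, 7, 11)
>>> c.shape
(37, 7, 11)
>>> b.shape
(37, 7, 37)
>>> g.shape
(37, 11)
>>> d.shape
(11, 37)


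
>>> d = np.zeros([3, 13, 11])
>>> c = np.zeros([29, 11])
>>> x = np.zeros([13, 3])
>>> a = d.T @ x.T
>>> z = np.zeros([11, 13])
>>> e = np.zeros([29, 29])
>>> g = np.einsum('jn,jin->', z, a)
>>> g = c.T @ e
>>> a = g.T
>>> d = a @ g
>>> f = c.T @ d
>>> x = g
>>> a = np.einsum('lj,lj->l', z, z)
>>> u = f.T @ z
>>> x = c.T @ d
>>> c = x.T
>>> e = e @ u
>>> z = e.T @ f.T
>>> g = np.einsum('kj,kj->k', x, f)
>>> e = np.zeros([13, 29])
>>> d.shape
(29, 29)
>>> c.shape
(29, 11)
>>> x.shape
(11, 29)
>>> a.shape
(11,)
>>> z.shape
(13, 11)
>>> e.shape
(13, 29)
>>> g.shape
(11,)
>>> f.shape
(11, 29)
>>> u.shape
(29, 13)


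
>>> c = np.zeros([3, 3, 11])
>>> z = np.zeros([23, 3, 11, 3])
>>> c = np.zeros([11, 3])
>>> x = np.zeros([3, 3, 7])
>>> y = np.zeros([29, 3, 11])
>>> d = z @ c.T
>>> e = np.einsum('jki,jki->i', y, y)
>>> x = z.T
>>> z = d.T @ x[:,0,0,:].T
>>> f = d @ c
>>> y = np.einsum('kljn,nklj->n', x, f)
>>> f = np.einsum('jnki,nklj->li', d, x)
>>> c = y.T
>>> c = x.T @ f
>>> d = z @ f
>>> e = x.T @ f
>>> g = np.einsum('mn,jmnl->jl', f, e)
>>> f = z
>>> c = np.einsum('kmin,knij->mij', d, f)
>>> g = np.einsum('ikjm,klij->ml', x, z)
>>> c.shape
(11, 3, 3)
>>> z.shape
(11, 11, 3, 3)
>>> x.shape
(3, 11, 3, 23)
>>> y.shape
(23,)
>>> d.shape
(11, 11, 3, 11)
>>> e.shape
(23, 3, 11, 11)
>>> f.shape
(11, 11, 3, 3)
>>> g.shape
(23, 11)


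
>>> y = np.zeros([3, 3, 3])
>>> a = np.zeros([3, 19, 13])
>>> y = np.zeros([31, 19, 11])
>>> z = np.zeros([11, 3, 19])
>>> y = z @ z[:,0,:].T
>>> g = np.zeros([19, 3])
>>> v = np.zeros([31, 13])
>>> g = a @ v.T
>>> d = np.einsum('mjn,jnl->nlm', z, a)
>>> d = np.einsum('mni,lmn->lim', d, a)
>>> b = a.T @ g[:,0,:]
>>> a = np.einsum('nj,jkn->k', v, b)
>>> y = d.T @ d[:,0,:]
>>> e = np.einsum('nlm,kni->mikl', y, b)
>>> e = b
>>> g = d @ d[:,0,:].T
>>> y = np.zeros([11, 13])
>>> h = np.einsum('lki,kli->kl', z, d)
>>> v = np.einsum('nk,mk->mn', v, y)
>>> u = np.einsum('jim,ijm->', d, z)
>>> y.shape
(11, 13)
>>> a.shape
(19,)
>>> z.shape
(11, 3, 19)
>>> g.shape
(3, 11, 3)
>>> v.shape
(11, 31)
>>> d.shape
(3, 11, 19)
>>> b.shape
(13, 19, 31)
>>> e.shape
(13, 19, 31)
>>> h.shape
(3, 11)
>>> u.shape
()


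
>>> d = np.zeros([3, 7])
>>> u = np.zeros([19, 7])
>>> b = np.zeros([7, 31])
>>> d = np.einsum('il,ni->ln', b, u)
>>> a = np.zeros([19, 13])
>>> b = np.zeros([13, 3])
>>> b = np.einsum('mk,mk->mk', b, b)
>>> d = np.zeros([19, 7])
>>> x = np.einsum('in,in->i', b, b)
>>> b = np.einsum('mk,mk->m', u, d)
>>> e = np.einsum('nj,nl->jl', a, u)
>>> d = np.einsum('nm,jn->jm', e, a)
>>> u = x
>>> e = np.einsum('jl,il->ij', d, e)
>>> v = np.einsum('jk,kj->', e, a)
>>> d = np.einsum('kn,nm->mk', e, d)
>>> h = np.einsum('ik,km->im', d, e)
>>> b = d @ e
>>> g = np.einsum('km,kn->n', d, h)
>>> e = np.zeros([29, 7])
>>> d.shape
(7, 13)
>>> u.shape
(13,)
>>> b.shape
(7, 19)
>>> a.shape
(19, 13)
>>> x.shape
(13,)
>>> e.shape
(29, 7)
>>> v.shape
()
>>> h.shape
(7, 19)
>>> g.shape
(19,)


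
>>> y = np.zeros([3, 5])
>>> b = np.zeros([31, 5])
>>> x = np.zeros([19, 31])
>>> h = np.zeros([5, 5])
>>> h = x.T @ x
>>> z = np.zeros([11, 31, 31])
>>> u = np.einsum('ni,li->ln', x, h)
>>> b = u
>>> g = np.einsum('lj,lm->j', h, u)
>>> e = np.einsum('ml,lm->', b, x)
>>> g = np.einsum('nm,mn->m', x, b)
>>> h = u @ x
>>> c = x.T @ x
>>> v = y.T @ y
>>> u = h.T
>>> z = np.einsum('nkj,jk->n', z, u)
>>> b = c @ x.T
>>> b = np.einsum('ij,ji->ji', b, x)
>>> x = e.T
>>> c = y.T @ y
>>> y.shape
(3, 5)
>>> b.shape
(19, 31)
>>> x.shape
()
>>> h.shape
(31, 31)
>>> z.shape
(11,)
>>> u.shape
(31, 31)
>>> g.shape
(31,)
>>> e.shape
()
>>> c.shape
(5, 5)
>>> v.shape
(5, 5)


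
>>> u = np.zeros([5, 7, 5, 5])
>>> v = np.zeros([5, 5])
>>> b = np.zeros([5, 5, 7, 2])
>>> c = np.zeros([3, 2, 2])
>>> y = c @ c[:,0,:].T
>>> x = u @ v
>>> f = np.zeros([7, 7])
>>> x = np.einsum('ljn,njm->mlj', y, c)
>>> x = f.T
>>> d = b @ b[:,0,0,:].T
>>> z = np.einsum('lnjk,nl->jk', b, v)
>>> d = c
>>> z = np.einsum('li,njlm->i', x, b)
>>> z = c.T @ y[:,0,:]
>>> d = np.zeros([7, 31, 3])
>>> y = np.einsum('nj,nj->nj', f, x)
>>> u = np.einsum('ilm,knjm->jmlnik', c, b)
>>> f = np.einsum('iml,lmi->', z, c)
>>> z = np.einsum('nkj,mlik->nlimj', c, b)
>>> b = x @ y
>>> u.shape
(7, 2, 2, 5, 3, 5)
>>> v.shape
(5, 5)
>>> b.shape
(7, 7)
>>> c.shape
(3, 2, 2)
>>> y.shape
(7, 7)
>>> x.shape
(7, 7)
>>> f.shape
()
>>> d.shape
(7, 31, 3)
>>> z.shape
(3, 5, 7, 5, 2)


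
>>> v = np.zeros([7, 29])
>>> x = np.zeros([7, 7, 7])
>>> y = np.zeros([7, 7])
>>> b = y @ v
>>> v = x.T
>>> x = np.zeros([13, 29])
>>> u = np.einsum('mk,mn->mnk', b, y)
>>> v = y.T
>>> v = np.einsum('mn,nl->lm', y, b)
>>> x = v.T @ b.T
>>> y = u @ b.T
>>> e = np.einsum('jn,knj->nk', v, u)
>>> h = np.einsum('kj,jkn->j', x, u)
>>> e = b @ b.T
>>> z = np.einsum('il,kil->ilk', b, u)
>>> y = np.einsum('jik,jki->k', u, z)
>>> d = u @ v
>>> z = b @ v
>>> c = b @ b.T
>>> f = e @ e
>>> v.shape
(29, 7)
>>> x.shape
(7, 7)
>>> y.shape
(29,)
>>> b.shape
(7, 29)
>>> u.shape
(7, 7, 29)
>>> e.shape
(7, 7)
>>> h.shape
(7,)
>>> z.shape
(7, 7)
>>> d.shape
(7, 7, 7)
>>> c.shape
(7, 7)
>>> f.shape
(7, 7)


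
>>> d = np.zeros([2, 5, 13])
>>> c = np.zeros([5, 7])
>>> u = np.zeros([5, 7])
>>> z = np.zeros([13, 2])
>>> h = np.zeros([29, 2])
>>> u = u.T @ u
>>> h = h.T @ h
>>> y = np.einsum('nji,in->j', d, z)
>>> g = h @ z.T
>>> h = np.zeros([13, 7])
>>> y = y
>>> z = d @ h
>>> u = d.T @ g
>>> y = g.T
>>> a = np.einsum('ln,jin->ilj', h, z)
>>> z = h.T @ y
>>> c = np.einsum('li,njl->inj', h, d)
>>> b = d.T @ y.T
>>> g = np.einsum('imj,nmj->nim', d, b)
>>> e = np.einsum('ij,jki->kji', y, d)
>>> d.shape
(2, 5, 13)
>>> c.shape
(7, 2, 5)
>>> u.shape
(13, 5, 13)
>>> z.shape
(7, 2)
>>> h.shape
(13, 7)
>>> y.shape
(13, 2)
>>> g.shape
(13, 2, 5)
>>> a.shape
(5, 13, 2)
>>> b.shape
(13, 5, 13)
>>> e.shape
(5, 2, 13)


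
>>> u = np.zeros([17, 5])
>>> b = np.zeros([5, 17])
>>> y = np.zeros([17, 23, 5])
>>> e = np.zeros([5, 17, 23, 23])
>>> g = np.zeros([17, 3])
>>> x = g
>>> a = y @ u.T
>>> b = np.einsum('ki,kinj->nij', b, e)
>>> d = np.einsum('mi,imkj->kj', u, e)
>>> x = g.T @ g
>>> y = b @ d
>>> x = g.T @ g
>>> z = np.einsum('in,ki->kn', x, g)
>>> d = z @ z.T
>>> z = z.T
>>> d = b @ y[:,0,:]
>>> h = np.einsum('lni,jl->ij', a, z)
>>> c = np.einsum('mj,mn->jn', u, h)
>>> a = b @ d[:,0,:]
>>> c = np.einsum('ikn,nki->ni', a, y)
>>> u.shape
(17, 5)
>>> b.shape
(23, 17, 23)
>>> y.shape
(23, 17, 23)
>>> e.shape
(5, 17, 23, 23)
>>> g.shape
(17, 3)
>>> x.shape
(3, 3)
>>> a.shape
(23, 17, 23)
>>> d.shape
(23, 17, 23)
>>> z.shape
(3, 17)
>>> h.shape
(17, 3)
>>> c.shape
(23, 23)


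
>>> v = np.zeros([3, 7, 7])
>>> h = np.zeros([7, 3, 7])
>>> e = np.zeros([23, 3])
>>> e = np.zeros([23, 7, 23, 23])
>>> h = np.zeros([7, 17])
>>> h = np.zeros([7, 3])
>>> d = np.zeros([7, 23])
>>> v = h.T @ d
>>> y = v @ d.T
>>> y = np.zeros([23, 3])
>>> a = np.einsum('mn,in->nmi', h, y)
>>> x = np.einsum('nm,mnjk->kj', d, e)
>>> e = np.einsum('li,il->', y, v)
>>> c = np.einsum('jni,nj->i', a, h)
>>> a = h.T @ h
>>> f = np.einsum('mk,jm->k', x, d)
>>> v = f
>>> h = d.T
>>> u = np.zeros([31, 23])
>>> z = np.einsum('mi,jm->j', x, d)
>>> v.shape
(23,)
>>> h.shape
(23, 7)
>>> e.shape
()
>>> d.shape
(7, 23)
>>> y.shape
(23, 3)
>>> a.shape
(3, 3)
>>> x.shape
(23, 23)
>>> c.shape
(23,)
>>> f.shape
(23,)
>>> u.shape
(31, 23)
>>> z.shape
(7,)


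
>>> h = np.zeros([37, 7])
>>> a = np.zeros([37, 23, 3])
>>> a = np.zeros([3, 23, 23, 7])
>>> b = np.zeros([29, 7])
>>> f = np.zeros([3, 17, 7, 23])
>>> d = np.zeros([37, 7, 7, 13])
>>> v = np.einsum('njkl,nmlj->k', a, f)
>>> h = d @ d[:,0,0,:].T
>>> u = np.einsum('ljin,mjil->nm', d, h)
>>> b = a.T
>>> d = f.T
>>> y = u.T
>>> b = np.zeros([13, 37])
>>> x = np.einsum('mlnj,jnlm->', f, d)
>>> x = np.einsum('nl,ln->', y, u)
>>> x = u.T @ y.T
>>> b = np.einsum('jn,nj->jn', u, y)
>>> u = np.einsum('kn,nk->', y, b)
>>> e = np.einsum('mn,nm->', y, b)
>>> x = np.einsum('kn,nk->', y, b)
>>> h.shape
(37, 7, 7, 37)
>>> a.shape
(3, 23, 23, 7)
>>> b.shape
(13, 37)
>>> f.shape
(3, 17, 7, 23)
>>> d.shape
(23, 7, 17, 3)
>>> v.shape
(23,)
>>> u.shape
()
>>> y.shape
(37, 13)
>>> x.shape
()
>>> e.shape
()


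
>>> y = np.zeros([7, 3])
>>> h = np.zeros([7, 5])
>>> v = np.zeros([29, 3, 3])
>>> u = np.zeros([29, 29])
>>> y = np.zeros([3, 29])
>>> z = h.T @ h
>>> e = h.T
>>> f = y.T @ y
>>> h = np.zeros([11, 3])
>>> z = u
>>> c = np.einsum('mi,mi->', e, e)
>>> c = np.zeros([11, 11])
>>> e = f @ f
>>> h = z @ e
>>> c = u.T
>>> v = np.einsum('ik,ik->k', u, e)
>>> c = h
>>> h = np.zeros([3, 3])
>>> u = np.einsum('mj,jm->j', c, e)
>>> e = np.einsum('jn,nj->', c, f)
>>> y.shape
(3, 29)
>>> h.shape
(3, 3)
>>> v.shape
(29,)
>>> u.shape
(29,)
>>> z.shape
(29, 29)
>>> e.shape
()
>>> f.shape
(29, 29)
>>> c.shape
(29, 29)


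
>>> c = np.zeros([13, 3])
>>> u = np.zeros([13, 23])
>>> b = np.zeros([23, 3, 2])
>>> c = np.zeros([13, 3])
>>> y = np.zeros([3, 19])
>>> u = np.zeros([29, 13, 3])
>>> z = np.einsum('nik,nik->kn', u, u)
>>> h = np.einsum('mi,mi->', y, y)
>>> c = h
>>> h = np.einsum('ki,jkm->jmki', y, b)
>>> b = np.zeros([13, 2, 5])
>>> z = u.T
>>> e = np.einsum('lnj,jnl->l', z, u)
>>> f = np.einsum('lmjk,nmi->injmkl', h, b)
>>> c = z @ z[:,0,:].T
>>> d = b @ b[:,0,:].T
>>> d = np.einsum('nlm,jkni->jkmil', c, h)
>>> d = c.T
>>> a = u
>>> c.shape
(3, 13, 3)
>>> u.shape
(29, 13, 3)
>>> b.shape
(13, 2, 5)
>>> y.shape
(3, 19)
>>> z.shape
(3, 13, 29)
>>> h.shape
(23, 2, 3, 19)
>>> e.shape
(3,)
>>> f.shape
(5, 13, 3, 2, 19, 23)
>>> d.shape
(3, 13, 3)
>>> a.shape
(29, 13, 3)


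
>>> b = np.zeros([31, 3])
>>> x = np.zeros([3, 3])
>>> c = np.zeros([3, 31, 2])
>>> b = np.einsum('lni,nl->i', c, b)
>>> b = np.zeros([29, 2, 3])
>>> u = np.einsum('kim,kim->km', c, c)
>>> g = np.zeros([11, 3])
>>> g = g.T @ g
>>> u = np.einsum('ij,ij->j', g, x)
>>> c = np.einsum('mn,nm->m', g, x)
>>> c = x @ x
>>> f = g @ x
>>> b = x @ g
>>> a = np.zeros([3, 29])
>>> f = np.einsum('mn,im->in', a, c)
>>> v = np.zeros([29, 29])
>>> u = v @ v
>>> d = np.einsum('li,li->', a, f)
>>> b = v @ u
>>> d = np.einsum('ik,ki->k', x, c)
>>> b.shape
(29, 29)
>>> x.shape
(3, 3)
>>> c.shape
(3, 3)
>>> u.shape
(29, 29)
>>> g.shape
(3, 3)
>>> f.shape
(3, 29)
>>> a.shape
(3, 29)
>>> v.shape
(29, 29)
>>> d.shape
(3,)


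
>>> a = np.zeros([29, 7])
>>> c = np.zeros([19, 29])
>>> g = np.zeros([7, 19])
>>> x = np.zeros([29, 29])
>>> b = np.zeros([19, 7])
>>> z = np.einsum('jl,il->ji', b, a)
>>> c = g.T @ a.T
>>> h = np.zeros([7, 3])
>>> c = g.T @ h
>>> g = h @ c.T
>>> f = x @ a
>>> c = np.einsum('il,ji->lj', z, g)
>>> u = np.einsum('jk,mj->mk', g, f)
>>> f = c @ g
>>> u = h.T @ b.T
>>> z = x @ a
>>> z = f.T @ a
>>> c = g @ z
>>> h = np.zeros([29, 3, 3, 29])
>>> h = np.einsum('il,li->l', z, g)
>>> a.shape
(29, 7)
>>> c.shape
(7, 7)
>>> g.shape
(7, 19)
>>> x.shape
(29, 29)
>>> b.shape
(19, 7)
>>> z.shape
(19, 7)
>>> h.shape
(7,)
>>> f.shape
(29, 19)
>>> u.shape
(3, 19)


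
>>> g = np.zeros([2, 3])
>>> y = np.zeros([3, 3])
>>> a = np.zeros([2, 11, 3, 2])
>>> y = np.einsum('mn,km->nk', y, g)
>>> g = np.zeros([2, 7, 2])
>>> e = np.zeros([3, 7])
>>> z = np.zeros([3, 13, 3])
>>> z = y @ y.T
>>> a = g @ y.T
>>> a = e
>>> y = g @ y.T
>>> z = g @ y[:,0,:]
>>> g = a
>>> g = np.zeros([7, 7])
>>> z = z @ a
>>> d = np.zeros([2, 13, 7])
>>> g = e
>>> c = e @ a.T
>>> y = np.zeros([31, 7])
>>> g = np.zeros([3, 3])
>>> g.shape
(3, 3)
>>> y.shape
(31, 7)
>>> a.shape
(3, 7)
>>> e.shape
(3, 7)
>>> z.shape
(2, 7, 7)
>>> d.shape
(2, 13, 7)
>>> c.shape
(3, 3)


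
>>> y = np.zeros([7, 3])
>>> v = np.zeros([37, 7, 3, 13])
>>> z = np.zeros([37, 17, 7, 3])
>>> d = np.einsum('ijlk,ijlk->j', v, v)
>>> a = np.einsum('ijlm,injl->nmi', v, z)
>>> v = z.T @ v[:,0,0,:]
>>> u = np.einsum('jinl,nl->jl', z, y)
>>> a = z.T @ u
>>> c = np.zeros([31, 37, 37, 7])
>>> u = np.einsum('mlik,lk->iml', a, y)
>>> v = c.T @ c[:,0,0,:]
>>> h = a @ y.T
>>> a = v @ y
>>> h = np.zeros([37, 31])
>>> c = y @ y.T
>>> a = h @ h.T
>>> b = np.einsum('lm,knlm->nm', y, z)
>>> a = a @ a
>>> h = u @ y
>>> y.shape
(7, 3)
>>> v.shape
(7, 37, 37, 7)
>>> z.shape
(37, 17, 7, 3)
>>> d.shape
(7,)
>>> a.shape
(37, 37)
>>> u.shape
(17, 3, 7)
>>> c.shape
(7, 7)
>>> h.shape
(17, 3, 3)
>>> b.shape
(17, 3)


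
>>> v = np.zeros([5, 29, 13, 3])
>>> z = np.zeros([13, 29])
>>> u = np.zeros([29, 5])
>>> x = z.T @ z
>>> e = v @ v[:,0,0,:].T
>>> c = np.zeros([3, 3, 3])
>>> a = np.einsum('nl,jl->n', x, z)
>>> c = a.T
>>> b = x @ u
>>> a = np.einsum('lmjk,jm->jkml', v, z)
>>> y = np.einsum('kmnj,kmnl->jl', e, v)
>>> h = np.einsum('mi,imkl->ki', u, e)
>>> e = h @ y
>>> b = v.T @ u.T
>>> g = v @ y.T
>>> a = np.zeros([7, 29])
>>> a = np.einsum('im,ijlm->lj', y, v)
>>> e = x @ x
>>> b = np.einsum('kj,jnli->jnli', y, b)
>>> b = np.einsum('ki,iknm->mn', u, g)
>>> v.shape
(5, 29, 13, 3)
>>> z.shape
(13, 29)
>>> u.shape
(29, 5)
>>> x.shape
(29, 29)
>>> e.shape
(29, 29)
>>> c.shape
(29,)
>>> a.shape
(13, 29)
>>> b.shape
(5, 13)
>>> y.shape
(5, 3)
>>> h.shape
(13, 5)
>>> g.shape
(5, 29, 13, 5)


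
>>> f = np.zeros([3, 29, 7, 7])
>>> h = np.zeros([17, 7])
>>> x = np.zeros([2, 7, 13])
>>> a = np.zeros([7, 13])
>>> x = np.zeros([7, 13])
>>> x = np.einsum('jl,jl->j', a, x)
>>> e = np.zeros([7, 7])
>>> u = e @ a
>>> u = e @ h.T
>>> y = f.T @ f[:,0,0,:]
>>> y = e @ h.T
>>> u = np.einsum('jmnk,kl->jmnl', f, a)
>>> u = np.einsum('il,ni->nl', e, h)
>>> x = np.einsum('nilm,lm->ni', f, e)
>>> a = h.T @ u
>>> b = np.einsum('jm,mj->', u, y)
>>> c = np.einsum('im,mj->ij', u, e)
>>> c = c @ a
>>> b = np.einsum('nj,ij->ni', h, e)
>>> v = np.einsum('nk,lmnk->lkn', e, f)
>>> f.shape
(3, 29, 7, 7)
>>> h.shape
(17, 7)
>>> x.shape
(3, 29)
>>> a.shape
(7, 7)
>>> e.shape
(7, 7)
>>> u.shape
(17, 7)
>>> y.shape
(7, 17)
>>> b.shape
(17, 7)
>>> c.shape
(17, 7)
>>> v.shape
(3, 7, 7)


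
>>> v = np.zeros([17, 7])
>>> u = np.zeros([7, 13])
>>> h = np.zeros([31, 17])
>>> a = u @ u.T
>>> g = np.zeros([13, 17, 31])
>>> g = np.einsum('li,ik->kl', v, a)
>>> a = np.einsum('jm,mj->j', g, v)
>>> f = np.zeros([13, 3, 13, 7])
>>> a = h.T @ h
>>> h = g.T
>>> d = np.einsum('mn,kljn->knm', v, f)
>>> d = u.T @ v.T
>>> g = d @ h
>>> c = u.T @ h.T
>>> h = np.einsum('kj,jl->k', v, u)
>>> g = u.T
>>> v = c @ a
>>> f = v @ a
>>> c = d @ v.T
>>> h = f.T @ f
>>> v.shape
(13, 17)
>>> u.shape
(7, 13)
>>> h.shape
(17, 17)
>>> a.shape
(17, 17)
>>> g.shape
(13, 7)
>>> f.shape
(13, 17)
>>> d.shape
(13, 17)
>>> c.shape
(13, 13)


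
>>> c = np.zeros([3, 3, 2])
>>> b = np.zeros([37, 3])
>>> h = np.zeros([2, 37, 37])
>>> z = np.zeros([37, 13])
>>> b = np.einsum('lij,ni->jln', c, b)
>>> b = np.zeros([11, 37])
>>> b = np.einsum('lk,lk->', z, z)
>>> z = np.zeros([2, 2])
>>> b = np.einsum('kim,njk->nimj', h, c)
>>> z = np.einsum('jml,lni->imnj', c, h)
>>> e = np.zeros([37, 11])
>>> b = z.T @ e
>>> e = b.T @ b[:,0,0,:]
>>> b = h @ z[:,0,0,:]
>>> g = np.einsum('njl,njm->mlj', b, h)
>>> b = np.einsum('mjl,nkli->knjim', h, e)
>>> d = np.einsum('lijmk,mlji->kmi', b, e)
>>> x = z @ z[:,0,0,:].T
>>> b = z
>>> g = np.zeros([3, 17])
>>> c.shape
(3, 3, 2)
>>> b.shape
(37, 3, 37, 3)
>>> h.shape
(2, 37, 37)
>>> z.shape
(37, 3, 37, 3)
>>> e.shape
(11, 3, 37, 11)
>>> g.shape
(3, 17)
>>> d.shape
(2, 11, 11)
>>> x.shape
(37, 3, 37, 37)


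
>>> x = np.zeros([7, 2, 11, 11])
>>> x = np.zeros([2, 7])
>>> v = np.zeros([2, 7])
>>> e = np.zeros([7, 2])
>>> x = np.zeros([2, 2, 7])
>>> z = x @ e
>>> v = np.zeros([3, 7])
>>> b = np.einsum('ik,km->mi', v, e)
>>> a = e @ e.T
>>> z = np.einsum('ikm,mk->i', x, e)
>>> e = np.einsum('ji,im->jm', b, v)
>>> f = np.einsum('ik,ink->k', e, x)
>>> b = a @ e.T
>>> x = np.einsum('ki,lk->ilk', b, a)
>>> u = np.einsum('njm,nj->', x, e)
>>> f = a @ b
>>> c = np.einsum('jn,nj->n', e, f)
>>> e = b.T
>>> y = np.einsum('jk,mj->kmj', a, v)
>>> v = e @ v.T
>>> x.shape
(2, 7, 7)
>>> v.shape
(2, 3)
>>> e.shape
(2, 7)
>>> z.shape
(2,)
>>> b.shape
(7, 2)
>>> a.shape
(7, 7)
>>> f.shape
(7, 2)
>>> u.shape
()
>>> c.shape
(7,)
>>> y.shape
(7, 3, 7)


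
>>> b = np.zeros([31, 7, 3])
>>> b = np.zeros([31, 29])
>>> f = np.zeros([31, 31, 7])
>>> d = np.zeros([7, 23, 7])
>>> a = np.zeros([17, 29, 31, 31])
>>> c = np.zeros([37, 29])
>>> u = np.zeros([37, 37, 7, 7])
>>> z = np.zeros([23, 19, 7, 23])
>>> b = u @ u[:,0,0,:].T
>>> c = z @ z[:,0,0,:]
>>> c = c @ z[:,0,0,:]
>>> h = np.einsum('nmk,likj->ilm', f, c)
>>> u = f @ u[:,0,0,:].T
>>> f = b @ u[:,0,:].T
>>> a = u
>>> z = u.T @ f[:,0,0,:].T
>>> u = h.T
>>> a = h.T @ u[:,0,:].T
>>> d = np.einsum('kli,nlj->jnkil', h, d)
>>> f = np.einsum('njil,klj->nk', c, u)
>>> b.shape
(37, 37, 7, 37)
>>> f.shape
(23, 31)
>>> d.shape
(7, 7, 19, 31, 23)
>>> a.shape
(31, 23, 31)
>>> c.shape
(23, 19, 7, 23)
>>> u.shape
(31, 23, 19)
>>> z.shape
(37, 31, 37)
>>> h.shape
(19, 23, 31)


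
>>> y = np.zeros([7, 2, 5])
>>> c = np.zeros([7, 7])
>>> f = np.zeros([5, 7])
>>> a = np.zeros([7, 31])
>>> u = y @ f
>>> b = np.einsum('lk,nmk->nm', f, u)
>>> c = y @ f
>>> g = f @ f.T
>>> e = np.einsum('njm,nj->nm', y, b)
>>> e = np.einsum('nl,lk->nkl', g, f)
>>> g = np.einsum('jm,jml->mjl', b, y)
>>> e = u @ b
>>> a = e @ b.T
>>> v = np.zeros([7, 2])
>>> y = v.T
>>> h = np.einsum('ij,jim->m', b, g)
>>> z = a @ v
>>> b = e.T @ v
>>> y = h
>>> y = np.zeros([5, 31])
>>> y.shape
(5, 31)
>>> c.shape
(7, 2, 7)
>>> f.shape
(5, 7)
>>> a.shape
(7, 2, 7)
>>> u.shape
(7, 2, 7)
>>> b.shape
(2, 2, 2)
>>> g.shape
(2, 7, 5)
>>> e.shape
(7, 2, 2)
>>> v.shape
(7, 2)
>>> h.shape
(5,)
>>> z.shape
(7, 2, 2)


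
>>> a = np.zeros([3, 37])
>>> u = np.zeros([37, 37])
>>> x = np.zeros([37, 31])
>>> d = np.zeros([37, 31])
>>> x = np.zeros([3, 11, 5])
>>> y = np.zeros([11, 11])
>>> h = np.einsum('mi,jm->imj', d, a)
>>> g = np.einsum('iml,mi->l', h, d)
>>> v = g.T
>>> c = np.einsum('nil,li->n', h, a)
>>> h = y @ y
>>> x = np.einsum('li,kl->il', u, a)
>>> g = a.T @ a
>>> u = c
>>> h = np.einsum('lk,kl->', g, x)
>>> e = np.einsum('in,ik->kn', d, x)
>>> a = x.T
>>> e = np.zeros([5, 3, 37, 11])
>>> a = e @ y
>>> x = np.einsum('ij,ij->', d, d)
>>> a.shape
(5, 3, 37, 11)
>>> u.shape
(31,)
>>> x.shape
()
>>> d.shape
(37, 31)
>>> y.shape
(11, 11)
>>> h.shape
()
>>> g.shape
(37, 37)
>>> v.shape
(3,)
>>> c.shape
(31,)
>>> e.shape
(5, 3, 37, 11)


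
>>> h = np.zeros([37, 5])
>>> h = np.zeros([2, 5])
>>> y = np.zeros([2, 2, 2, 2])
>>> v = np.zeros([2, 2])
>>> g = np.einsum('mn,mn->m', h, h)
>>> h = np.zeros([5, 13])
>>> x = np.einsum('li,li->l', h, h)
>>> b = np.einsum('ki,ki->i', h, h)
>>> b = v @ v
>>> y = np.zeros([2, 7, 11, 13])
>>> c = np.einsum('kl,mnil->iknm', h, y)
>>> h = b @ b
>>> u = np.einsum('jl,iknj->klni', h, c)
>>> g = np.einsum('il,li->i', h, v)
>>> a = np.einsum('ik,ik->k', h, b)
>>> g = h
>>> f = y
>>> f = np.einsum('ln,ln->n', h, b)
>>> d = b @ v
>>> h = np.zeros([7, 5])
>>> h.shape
(7, 5)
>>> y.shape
(2, 7, 11, 13)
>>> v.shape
(2, 2)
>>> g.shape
(2, 2)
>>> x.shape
(5,)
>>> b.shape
(2, 2)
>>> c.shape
(11, 5, 7, 2)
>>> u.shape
(5, 2, 7, 11)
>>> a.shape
(2,)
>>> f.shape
(2,)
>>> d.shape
(2, 2)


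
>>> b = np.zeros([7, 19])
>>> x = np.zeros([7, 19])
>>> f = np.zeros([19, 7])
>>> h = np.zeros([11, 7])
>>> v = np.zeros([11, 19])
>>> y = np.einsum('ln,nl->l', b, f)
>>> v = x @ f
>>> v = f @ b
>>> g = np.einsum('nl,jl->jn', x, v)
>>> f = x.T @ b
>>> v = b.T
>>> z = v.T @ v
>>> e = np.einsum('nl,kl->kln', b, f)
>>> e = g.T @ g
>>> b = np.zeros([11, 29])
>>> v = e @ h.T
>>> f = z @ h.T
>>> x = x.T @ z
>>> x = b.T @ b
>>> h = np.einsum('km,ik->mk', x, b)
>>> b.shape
(11, 29)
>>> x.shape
(29, 29)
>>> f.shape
(7, 11)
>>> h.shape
(29, 29)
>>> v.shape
(7, 11)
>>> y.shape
(7,)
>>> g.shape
(19, 7)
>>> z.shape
(7, 7)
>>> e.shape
(7, 7)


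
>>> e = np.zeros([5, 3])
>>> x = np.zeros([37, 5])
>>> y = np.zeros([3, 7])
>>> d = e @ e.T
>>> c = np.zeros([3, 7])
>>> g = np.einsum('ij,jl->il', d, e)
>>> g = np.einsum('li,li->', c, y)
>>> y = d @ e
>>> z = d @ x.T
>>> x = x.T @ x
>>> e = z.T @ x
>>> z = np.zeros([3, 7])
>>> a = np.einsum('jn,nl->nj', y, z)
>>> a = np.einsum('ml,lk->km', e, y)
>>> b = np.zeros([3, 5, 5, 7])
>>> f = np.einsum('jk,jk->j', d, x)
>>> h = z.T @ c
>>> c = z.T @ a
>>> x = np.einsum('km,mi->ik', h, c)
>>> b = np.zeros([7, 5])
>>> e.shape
(37, 5)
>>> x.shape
(37, 7)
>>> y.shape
(5, 3)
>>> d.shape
(5, 5)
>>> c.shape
(7, 37)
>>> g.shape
()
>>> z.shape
(3, 7)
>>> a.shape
(3, 37)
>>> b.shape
(7, 5)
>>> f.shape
(5,)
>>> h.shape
(7, 7)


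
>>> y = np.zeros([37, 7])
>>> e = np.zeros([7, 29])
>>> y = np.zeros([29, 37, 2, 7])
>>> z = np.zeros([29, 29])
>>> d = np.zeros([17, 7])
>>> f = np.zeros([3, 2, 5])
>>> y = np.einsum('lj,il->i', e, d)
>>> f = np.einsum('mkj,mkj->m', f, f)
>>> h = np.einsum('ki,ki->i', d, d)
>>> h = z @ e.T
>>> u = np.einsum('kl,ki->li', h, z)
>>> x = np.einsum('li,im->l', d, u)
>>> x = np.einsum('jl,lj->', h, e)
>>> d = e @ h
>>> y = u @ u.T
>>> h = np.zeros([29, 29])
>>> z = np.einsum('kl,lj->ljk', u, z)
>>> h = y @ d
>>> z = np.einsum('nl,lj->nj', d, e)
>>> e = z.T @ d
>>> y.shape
(7, 7)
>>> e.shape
(29, 7)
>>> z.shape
(7, 29)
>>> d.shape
(7, 7)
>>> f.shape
(3,)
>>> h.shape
(7, 7)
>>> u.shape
(7, 29)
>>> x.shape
()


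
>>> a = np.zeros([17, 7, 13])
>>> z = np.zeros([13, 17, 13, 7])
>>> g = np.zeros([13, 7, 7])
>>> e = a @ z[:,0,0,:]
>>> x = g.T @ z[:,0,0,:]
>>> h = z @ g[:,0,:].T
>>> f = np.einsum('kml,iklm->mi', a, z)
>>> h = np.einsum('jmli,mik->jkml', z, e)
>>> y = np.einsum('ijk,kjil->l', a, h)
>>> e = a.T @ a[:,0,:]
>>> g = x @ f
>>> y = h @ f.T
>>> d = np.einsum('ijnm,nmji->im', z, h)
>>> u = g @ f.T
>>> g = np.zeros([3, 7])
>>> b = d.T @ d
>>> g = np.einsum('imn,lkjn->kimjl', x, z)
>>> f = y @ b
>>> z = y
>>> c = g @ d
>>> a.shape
(17, 7, 13)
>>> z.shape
(13, 7, 17, 7)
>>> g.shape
(17, 7, 7, 13, 13)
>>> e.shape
(13, 7, 13)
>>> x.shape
(7, 7, 7)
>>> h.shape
(13, 7, 17, 13)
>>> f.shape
(13, 7, 17, 7)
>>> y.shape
(13, 7, 17, 7)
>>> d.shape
(13, 7)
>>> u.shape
(7, 7, 7)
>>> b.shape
(7, 7)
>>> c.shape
(17, 7, 7, 13, 7)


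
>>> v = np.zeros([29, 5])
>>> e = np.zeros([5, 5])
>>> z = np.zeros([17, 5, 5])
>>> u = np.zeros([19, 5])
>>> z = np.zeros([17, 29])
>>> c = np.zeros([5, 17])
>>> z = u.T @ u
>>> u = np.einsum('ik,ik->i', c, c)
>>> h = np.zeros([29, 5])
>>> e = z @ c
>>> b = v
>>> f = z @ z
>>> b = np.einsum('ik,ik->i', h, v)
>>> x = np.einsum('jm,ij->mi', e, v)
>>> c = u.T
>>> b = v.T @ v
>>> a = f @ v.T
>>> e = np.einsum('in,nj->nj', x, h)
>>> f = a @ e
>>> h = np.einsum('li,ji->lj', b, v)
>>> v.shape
(29, 5)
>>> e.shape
(29, 5)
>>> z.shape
(5, 5)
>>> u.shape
(5,)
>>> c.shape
(5,)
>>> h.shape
(5, 29)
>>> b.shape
(5, 5)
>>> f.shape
(5, 5)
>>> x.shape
(17, 29)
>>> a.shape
(5, 29)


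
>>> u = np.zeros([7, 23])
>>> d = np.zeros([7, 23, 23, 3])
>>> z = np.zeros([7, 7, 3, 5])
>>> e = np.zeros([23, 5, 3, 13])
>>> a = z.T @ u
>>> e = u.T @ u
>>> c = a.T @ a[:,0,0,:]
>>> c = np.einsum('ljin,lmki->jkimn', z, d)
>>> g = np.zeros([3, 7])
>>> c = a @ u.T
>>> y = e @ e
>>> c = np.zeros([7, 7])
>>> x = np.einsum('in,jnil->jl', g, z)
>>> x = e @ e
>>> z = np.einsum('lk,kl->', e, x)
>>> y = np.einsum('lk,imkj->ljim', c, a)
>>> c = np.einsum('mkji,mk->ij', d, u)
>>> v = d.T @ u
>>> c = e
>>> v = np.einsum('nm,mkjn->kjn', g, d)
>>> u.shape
(7, 23)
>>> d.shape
(7, 23, 23, 3)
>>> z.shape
()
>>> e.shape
(23, 23)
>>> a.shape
(5, 3, 7, 23)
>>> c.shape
(23, 23)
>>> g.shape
(3, 7)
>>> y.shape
(7, 23, 5, 3)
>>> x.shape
(23, 23)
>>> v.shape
(23, 23, 3)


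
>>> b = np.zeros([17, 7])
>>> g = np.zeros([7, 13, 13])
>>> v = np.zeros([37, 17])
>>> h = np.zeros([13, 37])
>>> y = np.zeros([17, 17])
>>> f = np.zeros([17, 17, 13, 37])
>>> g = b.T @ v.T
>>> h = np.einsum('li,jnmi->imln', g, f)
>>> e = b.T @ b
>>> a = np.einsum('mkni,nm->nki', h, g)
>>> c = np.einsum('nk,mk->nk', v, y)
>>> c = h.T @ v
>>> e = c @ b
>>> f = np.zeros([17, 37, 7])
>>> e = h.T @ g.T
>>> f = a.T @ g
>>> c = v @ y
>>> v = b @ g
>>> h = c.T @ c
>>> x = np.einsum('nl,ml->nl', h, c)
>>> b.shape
(17, 7)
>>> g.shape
(7, 37)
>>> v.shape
(17, 37)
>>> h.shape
(17, 17)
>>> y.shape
(17, 17)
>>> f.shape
(17, 13, 37)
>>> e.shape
(17, 7, 13, 7)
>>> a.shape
(7, 13, 17)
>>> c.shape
(37, 17)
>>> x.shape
(17, 17)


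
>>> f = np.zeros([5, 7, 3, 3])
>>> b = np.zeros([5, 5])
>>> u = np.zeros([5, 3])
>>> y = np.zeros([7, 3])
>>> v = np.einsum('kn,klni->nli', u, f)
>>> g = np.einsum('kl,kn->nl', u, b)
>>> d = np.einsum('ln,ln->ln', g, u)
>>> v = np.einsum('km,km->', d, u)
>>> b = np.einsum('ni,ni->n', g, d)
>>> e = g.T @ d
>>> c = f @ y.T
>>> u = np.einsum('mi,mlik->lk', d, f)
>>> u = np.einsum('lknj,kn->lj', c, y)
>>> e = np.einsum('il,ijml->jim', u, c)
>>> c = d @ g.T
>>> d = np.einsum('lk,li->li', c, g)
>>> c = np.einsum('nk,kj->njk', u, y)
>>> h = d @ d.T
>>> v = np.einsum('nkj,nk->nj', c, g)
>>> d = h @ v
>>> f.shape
(5, 7, 3, 3)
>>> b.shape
(5,)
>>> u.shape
(5, 7)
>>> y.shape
(7, 3)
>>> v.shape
(5, 7)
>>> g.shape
(5, 3)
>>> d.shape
(5, 7)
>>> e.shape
(7, 5, 3)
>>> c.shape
(5, 3, 7)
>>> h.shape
(5, 5)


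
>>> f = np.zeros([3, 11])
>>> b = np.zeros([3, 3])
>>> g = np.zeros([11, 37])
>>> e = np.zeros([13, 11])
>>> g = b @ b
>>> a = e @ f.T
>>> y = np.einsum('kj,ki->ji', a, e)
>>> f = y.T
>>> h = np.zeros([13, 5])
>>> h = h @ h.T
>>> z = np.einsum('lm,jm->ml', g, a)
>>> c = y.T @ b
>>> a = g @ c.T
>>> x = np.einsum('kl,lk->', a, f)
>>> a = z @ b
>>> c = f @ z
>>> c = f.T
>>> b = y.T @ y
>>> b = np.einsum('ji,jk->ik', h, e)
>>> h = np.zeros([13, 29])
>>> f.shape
(11, 3)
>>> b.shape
(13, 11)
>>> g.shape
(3, 3)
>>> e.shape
(13, 11)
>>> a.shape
(3, 3)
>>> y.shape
(3, 11)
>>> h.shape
(13, 29)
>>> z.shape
(3, 3)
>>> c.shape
(3, 11)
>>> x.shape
()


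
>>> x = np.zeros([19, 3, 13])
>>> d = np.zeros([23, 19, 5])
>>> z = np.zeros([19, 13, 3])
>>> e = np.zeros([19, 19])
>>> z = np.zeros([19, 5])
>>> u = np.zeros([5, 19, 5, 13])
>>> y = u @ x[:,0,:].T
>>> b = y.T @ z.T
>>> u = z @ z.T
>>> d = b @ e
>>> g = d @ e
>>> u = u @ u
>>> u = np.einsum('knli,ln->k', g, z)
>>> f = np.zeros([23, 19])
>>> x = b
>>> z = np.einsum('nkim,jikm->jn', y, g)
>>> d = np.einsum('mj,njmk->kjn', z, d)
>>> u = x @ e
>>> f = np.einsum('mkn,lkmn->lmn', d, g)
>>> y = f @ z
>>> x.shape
(19, 5, 19, 19)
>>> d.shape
(19, 5, 19)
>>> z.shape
(19, 5)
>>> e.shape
(19, 19)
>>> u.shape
(19, 5, 19, 19)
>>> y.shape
(19, 19, 5)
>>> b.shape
(19, 5, 19, 19)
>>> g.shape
(19, 5, 19, 19)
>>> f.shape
(19, 19, 19)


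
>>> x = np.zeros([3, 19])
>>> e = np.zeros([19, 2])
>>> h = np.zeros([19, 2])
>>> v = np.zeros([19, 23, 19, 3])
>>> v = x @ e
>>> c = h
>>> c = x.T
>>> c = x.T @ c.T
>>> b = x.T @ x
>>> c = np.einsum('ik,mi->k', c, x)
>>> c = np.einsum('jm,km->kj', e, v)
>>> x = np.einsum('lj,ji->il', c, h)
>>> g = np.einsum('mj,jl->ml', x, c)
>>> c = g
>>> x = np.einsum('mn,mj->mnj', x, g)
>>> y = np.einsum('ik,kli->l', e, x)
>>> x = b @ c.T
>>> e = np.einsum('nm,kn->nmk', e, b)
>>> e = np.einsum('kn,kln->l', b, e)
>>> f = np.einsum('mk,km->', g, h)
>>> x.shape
(19, 2)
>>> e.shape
(2,)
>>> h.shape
(19, 2)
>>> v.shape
(3, 2)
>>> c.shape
(2, 19)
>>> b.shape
(19, 19)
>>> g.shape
(2, 19)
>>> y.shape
(3,)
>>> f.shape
()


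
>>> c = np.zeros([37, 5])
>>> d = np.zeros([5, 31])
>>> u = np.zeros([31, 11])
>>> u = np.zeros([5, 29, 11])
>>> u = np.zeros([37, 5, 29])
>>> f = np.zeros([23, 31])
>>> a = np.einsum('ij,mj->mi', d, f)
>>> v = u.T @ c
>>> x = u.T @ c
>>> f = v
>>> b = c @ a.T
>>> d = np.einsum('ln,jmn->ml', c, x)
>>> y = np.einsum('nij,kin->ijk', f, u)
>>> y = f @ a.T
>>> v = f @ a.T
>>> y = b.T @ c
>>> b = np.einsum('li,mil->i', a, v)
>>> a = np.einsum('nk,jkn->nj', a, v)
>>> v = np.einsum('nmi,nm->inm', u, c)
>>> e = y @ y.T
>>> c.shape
(37, 5)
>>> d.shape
(5, 37)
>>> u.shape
(37, 5, 29)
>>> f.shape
(29, 5, 5)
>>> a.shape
(23, 29)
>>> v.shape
(29, 37, 5)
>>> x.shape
(29, 5, 5)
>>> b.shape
(5,)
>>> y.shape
(23, 5)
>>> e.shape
(23, 23)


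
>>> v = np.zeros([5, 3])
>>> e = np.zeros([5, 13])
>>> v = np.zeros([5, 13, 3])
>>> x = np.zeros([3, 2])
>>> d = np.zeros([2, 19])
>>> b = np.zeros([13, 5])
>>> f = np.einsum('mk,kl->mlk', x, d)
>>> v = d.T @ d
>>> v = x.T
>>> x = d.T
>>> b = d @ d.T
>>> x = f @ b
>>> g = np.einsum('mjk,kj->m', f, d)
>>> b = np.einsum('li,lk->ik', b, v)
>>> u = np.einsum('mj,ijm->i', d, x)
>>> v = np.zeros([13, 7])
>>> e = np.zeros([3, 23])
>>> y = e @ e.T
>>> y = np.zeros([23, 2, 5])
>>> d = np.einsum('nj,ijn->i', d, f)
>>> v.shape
(13, 7)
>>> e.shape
(3, 23)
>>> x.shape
(3, 19, 2)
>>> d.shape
(3,)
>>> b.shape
(2, 3)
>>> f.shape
(3, 19, 2)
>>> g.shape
(3,)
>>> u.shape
(3,)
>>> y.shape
(23, 2, 5)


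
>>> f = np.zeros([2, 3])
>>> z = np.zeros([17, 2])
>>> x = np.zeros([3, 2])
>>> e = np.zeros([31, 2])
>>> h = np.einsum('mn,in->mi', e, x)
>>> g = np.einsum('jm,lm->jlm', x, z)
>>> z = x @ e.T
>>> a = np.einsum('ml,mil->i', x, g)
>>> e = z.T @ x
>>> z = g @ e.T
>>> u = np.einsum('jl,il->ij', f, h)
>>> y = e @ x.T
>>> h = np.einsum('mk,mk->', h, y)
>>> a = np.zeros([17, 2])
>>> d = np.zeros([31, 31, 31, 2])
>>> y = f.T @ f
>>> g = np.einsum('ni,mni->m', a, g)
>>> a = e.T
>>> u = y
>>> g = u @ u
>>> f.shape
(2, 3)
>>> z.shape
(3, 17, 31)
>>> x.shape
(3, 2)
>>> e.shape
(31, 2)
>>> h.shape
()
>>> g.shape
(3, 3)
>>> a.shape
(2, 31)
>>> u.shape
(3, 3)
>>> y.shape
(3, 3)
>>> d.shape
(31, 31, 31, 2)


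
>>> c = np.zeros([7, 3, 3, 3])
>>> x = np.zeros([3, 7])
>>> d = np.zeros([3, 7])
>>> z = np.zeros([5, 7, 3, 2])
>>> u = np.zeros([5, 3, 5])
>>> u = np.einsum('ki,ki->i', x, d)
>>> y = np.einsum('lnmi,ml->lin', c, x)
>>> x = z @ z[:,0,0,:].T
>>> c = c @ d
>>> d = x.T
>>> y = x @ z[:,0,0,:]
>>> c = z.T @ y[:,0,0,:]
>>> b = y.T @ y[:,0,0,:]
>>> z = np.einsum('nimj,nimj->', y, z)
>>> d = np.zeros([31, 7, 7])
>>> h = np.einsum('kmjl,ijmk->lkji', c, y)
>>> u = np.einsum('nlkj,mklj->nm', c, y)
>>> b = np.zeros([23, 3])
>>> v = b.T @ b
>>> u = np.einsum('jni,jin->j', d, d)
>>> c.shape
(2, 3, 7, 2)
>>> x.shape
(5, 7, 3, 5)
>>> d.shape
(31, 7, 7)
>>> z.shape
()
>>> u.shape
(31,)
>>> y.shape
(5, 7, 3, 2)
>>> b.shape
(23, 3)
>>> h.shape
(2, 2, 7, 5)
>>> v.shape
(3, 3)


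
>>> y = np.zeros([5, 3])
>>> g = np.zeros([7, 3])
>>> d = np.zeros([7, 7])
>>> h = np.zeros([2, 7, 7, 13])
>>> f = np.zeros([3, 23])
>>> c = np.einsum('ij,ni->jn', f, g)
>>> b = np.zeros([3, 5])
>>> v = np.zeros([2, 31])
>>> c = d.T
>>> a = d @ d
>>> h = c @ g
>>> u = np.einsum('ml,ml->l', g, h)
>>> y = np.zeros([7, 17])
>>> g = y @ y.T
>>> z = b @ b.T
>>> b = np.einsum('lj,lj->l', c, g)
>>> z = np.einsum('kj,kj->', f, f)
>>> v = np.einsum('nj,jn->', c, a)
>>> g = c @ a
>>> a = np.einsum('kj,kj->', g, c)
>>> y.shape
(7, 17)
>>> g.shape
(7, 7)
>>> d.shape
(7, 7)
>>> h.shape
(7, 3)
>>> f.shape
(3, 23)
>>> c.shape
(7, 7)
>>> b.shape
(7,)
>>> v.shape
()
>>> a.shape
()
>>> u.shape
(3,)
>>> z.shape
()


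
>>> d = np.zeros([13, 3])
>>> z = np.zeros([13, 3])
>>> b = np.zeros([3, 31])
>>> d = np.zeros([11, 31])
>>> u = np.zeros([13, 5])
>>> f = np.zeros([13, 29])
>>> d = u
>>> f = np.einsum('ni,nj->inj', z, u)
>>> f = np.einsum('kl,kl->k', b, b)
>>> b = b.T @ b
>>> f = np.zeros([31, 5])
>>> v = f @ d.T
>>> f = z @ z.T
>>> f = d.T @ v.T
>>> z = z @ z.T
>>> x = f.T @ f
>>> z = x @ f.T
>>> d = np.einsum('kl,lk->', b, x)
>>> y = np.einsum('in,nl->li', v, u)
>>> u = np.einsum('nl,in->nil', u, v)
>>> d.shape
()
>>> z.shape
(31, 5)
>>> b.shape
(31, 31)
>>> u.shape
(13, 31, 5)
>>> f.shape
(5, 31)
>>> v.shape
(31, 13)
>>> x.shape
(31, 31)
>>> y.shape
(5, 31)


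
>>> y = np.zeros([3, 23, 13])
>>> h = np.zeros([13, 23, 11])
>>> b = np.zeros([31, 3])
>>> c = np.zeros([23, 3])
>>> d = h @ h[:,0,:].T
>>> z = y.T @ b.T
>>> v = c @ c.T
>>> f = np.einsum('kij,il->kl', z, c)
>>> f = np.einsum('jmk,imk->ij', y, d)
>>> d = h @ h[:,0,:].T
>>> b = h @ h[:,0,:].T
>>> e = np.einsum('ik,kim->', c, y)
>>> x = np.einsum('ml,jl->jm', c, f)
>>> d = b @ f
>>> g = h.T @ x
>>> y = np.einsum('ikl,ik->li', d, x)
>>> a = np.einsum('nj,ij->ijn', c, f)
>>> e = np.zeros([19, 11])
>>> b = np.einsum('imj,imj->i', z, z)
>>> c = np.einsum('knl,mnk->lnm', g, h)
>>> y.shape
(3, 13)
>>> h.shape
(13, 23, 11)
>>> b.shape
(13,)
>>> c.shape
(23, 23, 13)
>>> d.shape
(13, 23, 3)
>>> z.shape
(13, 23, 31)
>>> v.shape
(23, 23)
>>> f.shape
(13, 3)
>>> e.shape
(19, 11)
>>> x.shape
(13, 23)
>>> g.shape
(11, 23, 23)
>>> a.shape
(13, 3, 23)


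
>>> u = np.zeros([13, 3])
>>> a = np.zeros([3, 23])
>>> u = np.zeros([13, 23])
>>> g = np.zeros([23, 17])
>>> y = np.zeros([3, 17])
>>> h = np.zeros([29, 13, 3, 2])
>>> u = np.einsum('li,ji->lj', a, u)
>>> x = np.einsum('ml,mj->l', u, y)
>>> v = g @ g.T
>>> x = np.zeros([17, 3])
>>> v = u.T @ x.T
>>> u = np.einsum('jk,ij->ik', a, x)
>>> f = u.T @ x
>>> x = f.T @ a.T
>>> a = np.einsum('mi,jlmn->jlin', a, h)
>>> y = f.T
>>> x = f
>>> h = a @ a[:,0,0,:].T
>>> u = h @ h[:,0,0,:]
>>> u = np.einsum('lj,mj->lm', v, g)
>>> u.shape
(13, 23)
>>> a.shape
(29, 13, 23, 2)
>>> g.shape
(23, 17)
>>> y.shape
(3, 23)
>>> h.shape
(29, 13, 23, 29)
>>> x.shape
(23, 3)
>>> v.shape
(13, 17)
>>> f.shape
(23, 3)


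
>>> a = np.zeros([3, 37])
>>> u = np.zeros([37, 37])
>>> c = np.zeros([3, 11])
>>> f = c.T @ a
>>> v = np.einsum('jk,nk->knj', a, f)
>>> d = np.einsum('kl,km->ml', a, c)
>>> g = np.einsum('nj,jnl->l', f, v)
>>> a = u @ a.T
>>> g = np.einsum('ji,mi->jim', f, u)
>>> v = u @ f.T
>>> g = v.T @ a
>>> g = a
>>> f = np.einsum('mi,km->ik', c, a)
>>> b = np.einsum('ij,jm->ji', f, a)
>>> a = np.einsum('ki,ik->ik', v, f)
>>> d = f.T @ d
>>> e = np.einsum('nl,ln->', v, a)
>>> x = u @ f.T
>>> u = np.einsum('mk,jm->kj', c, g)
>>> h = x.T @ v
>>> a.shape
(11, 37)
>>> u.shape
(11, 37)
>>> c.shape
(3, 11)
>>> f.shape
(11, 37)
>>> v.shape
(37, 11)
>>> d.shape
(37, 37)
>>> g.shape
(37, 3)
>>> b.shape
(37, 11)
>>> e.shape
()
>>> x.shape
(37, 11)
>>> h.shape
(11, 11)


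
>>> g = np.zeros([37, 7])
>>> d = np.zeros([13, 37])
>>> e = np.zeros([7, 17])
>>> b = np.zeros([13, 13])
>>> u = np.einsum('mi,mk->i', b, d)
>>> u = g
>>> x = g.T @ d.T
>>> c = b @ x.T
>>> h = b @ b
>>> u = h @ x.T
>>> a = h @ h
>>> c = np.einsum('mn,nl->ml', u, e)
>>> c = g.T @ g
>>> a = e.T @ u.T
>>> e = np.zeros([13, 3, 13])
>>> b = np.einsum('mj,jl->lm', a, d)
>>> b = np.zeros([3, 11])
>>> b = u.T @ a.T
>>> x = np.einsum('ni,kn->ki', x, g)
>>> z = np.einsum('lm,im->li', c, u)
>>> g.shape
(37, 7)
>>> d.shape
(13, 37)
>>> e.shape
(13, 3, 13)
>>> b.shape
(7, 17)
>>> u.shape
(13, 7)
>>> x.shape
(37, 13)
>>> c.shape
(7, 7)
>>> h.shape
(13, 13)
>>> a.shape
(17, 13)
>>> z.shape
(7, 13)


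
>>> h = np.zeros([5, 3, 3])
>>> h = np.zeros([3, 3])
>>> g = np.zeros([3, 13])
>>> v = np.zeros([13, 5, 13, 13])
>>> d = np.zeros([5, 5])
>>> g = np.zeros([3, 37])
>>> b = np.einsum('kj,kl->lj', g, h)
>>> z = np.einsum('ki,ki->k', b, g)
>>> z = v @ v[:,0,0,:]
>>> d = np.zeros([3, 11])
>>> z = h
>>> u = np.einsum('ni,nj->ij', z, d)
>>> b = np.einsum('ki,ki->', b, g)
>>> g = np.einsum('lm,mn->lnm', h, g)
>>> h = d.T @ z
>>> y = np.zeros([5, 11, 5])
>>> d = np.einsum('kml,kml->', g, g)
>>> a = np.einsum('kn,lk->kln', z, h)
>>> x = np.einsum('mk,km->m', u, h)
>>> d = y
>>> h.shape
(11, 3)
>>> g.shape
(3, 37, 3)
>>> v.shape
(13, 5, 13, 13)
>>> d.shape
(5, 11, 5)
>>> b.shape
()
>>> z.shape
(3, 3)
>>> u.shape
(3, 11)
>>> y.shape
(5, 11, 5)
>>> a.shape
(3, 11, 3)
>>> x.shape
(3,)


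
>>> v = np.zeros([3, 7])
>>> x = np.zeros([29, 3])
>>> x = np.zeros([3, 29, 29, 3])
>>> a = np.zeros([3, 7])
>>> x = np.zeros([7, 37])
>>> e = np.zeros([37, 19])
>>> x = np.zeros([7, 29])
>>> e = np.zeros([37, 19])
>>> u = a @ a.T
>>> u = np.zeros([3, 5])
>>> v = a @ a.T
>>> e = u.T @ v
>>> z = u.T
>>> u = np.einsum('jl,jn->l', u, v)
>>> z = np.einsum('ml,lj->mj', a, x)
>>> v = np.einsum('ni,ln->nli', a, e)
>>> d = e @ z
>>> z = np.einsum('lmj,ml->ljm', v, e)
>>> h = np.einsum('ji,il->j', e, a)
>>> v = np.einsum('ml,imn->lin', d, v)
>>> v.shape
(29, 3, 7)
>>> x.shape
(7, 29)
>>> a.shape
(3, 7)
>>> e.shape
(5, 3)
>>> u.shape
(5,)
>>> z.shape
(3, 7, 5)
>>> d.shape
(5, 29)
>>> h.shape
(5,)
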